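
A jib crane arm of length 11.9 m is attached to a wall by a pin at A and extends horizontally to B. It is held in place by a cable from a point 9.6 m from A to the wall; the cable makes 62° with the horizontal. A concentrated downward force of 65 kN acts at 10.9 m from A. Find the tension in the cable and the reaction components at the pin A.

ΣM about A: T·sin62°·9.6 − 65·10.9 = 0 → T = 708.5/(9.6·0.882948) = 83.586 ≈ 83.59 kN.
ΣF_x = 0: A_x − T·cos62° = 0 → A_x = 83.586 × 0.469472 = 39.24 kN.
ΣF_y = 0: A_y + T·sin62° − 65 = 0 → A_y = 65 − 83.586 × 0.882948 = -8.802 kN.

T = 83.59 kN, A_x = 39.24 kN, A_y = -8.802 kN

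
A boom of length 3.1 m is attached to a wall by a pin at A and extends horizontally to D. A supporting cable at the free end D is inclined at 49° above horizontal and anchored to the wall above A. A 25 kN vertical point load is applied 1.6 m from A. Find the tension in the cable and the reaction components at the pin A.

ΣM about A: T·sin49°·3.1 − 25·1.6 = 0 → T = 40/(3.1·0.75471) = 17.0969 ≈ 17.10 kN.
ΣF_x = 0: A_x − T·cos49° = 0 → A_x = 17.0969 × 0.656059 = 11.22 kN.
ΣF_y = 0: A_y + T·sin49° − 25 = 0 → A_y = 25 − 17.0969 × 0.75471 = 12.10 kN.

T = 17.10 kN, A_x = 11.22 kN, A_y = 12.10 kN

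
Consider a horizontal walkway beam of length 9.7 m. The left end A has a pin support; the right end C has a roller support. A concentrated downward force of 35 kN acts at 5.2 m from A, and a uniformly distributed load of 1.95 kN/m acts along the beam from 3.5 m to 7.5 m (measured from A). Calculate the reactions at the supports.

Resultant of the distributed load: 1.95 × 4 = 7.8 kN at 5.5 m from A.
Taking moments about A: C_y·9.7 − 35·5.2 − (1.95·4)·5.5 = 0 → C_y = 224.9/9.7 = 23.1856 ≈ 23.19 kN.
ΣF_y = 0: A_y + 23.1856 − 35 − 1.95·4 = 0 → A_y = 19.61 kN.
ΣF_x = 0: no horizontal applied forces, so A_x = 0.

A_x = 0, A_y = 19.61 kN, C_y = 23.19 kN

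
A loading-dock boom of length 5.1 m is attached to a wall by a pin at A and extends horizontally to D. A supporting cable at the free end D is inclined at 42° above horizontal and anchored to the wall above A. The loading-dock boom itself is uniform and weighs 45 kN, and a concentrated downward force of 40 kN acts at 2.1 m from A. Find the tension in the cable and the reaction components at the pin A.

T = 58.24 kN, A_x = 43.28 kN, A_y = 46.03 kN

ΣM about A: T·sin42°·5.1 − 45·2.55 − 40·2.1 = 0 → T = 198.75/(5.1·0.669131) = 58.2406 ≈ 58.24 kN.
ΣF_x = 0: A_x − T·cos42° = 0 → A_x = 58.2406 × 0.743145 = 43.28 kN.
ΣF_y = 0: A_y + T·sin42° − 45 − 40 = 0 → A_y = 85 − 58.2406 × 0.669131 = 46.03 kN.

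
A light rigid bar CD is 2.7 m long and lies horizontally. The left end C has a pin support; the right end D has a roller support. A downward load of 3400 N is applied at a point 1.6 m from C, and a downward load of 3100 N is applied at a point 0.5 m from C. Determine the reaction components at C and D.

Moments about C: D_y·2.7 − 3400·1.6 − 3100·0.5 = 0 → D_y = 6990/2.7 = 2588.89 ≈ 2589 N.
ΣF_y = 0: C_y + 2588.89 − 3400 − 3100 = 0 → C_y = 3911 N.
ΣF_x = 0: no horizontal applied forces, so C_x = 0.

C_x = 0, C_y = 3911 N, D_y = 2589 N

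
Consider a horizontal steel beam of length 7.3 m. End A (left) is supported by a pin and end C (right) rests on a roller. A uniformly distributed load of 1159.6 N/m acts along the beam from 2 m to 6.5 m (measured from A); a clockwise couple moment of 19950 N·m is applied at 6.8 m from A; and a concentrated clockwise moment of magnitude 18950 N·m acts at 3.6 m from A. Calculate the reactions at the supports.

Resultant of the distributed load: 1159.6 × 4.5 = 5218.2 N at 4.25 m from A.
Taking moments about A: C_y·7.3 − (1159.6·4.5)·4.25 − 19950 − 18950 = 0 → C_y = 61077.35/7.3 = 8366.76 ≈ 8367 N.
ΣF_y = 0: A_y + 8366.76 − 1159.6·4.5 = 0 → A_y = -3149 N.
ΣF_x = 0: no horizontal applied forces, so A_x = 0.

A_x = 0, A_y = -3149 N, C_y = 8367 N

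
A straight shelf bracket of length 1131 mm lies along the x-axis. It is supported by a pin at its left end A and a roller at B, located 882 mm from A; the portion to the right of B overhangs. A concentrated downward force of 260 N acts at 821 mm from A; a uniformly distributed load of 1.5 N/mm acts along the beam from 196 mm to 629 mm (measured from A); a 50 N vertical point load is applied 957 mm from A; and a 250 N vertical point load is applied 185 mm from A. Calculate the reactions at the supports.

A_x = 0, A_y = 557.0 N, B_y = 652.5 N

Resultant of the distributed load: 1.5 × 433 = 649.5 N at 412.5 mm from A.
Moments about A: B_y·882 − 260·821 − (1.5·433)·412.5 − 50·957 − 250·185 = 0 → B_y = 575478.75/882 = 652.47 ≈ 652.5 N.
ΣF_y = 0: A_y + 652.47 − 260 − 1.5·433 − 50 − 250 = 0 → A_y = 557.0 N.
ΣF_x = 0: no horizontal applied forces, so A_x = 0.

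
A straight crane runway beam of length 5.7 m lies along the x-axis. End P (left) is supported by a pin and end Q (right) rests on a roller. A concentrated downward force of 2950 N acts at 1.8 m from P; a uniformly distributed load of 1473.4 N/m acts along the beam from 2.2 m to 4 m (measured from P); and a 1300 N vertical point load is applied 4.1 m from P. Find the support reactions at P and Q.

P_x = 0, P_y = 3593 N, Q_y = 3309 N

Resultant of the distributed load: 1473.4 × 1.8 = 2652.12 N at 3.1 m from P.
Taking moments about P: Q_y·5.7 − 2950·1.8 − (1473.4·1.8)·3.1 − 1300·4.1 = 0 → Q_y = 18861.572/5.7 = 3309.05 ≈ 3309 N.
ΣF_y = 0: P_y + 3309.05 − 2950 − 1473.4·1.8 − 1300 = 0 → P_y = 3593 N.
ΣF_x = 0: no horizontal applied forces, so P_x = 0.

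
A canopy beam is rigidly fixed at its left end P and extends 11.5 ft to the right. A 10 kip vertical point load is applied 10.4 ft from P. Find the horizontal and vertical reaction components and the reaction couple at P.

ΣF_x = 0: P_x = 0.
ΣF_y = 0: P_y − 10 = 0 → P_y = 10.00 kip.
ΣM about P: M_P − 10·10.4 = 0 → M_P = 104.0 kip·ft.

P_x = 0, P_y = 10.00 kip, M_P = 104.0 kip·ft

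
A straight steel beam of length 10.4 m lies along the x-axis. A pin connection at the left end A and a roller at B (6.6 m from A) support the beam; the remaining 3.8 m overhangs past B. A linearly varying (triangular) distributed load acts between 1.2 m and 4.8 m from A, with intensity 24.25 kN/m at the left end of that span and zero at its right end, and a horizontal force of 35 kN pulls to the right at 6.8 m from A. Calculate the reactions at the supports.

Resultant of the triangular load: ½ × 24.25 × 3.6 = 43.65 kN, acting at 2.4 m from A (one-third of the span from the peak).
Moments about A: B_y·6.6 − (½·24.25·3.6)·2.4 = 0 → B_y = 104.76/6.6 = 15.8727 ≈ 15.87 kN.
ΣF_y = 0: A_y + 15.8727 − ½·24.25·3.6 = 0 → A_y = 27.78 kN.
ΣF_x = 0: A_x + 35 = 0 → A_x = -35.00 kN.

A_x = -35.00 kN, A_y = 27.78 kN, B_y = 15.87 kN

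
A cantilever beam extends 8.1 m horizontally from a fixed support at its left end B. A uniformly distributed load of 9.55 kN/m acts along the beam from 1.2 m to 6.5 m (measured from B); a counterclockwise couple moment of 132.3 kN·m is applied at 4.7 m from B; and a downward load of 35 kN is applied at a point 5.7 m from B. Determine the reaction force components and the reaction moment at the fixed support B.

Resultant of the distributed load: 9.55 × 5.3 = 50.615 kN at 3.85 m from B.
ΣF_x = 0: B_x = 0.
ΣF_y = 0: B_y − 9.55·5.3 − 35 = 0 → B_y = 85.62 kN.
ΣM about B: M_B − (9.55·5.3)·3.85 + 132.3 − 35·5.7 = 0 → M_B = 262.1 kN·m.

B_x = 0, B_y = 85.62 kN, M_B = 262.1 kN·m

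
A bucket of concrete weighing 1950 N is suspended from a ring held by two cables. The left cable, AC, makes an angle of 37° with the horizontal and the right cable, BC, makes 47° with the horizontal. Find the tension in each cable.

ΣF_x = 0: −T_AC·cos37° + T_BC·cos47° = 0 → T_BC = 1.17102·T_AC.
ΣF_y = 0: T_AC·sin37° + T_BC·sin47° = 1950.
Substitute: T_AC·(0.601815 + 1.17102·0.731354) = 1950 → T_AC = 1337.22 ≈ 1337 N.
Then T_BC = 1.17102 × 1337.22 = 1566 N.

T_AC = 1337 N, T_BC = 1566 N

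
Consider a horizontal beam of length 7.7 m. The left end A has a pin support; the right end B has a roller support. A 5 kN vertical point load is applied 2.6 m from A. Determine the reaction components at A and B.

Moments about A: B_y·7.7 − 5·2.6 = 0 → B_y = 13/7.7 = 1.68831 ≈ 1.688 kN.
ΣF_y = 0: A_y + 1.68831 − 5 = 0 → A_y = 3.312 kN.
ΣF_x = 0: no horizontal applied forces, so A_x = 0.

A_x = 0, A_y = 3.312 kN, B_y = 1.688 kN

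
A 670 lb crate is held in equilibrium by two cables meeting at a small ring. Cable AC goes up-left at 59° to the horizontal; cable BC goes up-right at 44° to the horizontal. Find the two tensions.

ΣF_x = 0: −T_AC·cos59° + T_BC·cos44° = 0 → T_BC = 0.715987·T_AC.
ΣF_y = 0: T_AC·sin59° + T_BC·sin44° = 670.
Substitute: T_AC·(0.857167 + 0.715987·0.694658) = 670 → T_AC = 494.635 ≈ 494.6 lb.
Then T_BC = 0.715987 × 494.635 = 354.2 lb.

T_AC = 494.6 lb, T_BC = 354.2 lb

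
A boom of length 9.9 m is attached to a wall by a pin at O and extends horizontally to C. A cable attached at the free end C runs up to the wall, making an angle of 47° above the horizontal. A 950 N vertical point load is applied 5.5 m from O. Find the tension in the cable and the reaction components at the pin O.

ΣM about O: T·sin47°·9.9 − 950·5.5 = 0 → T = 5225/(9.9·0.731354) = 721.645 ≈ 721.6 N.
ΣF_x = 0: O_x − T·cos47° = 0 → O_x = 721.645 × 0.681998 = 492.2 N.
ΣF_y = 0: O_y + T·sin47° − 950 = 0 → O_y = 950 − 721.645 × 0.731354 = 422.2 N.

T = 721.6 N, O_x = 492.2 N, O_y = 422.2 N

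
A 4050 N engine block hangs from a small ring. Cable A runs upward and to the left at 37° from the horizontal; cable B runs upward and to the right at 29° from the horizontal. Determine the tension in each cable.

T_A = 3877 N, T_B = 3541 N

ΣF_x = 0: −T_A·cos37° + T_B·cos29° = 0 → T_B = 0.913123·T_A.
ΣF_y = 0: T_A·sin37° + T_B·sin29° = 4050.
Substitute: T_A·(0.601815 + 0.913123·0.48481) = 4050 → T_A = 3877.43 ≈ 3877 N.
Then T_B = 0.913123 × 3877.43 = 3541 N.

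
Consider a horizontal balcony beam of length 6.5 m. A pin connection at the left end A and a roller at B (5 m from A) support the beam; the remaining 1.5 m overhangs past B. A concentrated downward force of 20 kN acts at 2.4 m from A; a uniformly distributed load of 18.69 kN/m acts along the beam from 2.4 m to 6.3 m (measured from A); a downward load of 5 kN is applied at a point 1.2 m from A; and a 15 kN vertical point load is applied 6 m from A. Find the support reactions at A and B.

A_x = 0, A_y = 20.68 kN, B_y = 92.22 kN

Resultant of the distributed load: 18.69 × 3.9 = 72.891 kN at 4.35 m from A.
Moments about A: B_y·5 − 20·2.4 − (18.69·3.9)·4.35 − 5·1.2 − 15·6 = 0 → B_y = 461.07585/5 = 92.2152 ≈ 92.22 kN.
ΣF_y = 0: A_y + 92.2152 − 20 − 18.69·3.9 − 5 − 15 = 0 → A_y = 20.68 kN.
ΣF_x = 0: no horizontal applied forces, so A_x = 0.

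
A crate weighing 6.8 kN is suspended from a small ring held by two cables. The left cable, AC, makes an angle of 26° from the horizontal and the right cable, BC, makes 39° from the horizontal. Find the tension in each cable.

ΣF_x = 0: −T_AC·cos26° + T_BC·cos39° = 0 → T_BC = 1.15653·T_AC.
ΣF_y = 0: T_AC·sin26° + T_BC·sin39° = 6.8.
Substitute: T_AC·(0.438371 + 1.15653·0.62932) = 6.8 → T_AC = 5.83091 ≈ 5.831 kN.
Then T_BC = 1.15653 × 5.83091 = 6.744 kN.

T_AC = 5.831 kN, T_BC = 6.744 kN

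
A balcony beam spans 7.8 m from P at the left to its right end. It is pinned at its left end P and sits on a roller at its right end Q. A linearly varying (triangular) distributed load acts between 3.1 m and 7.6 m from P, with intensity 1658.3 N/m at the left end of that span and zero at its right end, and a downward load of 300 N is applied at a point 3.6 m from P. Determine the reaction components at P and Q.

Resultant of the triangular load: ½ × 1658.3 × 4.5 = 3731.175 N, acting at 4.6 m from P (one-third of the span from the peak).
ΣM about P: Q_y·7.8 − (½·1658.3·4.5)·4.6 − 300·3.6 = 0 → Q_y = 18243.405/7.8 = 2338.9 ≈ 2339 N.
ΣF_y = 0: P_y + 2338.9 − ½·1658.3·4.5 − 300 = 0 → P_y = 1692 N.
ΣF_x = 0: no horizontal applied forces, so P_x = 0.

P_x = 0, P_y = 1692 N, Q_y = 2339 N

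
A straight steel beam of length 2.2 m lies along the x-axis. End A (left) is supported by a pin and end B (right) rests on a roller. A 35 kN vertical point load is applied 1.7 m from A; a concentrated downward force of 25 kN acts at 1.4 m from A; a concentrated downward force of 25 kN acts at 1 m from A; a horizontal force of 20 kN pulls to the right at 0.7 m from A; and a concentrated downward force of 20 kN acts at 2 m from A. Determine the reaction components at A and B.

A_x = -20.00 kN, A_y = 32.50 kN, B_y = 72.50 kN

Moments about A: B_y·2.2 − 35·1.7 − 25·1.4 − 25·1 − 20·2 = 0 → B_y = 159.5/2.2 = 72.50 kN.
ΣF_y = 0: A_y + 72.5 − 35 − 25 − 25 − 20 = 0 → A_y = 32.50 kN.
ΣF_x = 0: A_x + 20 = 0 → A_x = -20.00 kN.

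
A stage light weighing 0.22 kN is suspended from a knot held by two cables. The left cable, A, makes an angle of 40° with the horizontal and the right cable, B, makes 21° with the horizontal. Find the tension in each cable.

ΣF_x = 0: −T_A·cos40° + T_B·cos21° = 0 → T_B = 0.820545·T_A.
ΣF_y = 0: T_A·sin40° + T_B·sin21° = 0.22.
Substitute: T_A·(0.642788 + 0.820545·0.358368) = 0.22 → T_A = 0.234831 ≈ 0.2348 kN.
Then T_B = 0.820545 × 0.234831 = 0.1927 kN.

T_A = 0.2348 kN, T_B = 0.1927 kN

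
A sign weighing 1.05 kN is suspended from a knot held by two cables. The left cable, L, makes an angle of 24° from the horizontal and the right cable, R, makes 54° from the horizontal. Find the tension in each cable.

ΣF_x = 0: −T_L·cos24° + T_R·cos54° = 0 → T_R = 1.55422·T_L.
ΣF_y = 0: T_L·sin24° + T_R·sin54° = 1.05.
Substitute: T_L·(0.406737 + 1.55422·0.809017) = 1.05 → T_L = 0.630961 ≈ 0.6310 kN.
Then T_R = 1.55422 × 0.630961 = 0.9807 kN.

T_L = 0.6310 kN, T_R = 0.9807 kN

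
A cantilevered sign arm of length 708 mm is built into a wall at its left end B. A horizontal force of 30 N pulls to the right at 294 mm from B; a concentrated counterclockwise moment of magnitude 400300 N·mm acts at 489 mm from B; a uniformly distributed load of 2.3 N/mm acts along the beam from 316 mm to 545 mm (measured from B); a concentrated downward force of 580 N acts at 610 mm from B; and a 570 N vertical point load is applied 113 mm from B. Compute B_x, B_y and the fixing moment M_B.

B_x = -30.00 N, B_y = 1677 N, M_B = 244700 N·mm

Resultant of the distributed load: 2.3 × 229 = 526.7 N at 430.5 mm from B.
ΣF_x = 0: B_x + 30 = 0 → B_x = -30.00 N.
ΣF_y = 0: B_y − 2.3·229 − 580 − 570 = 0 → B_y = 1677 N.
ΣM about B: M_B + 400300 − (2.3·229)·430.5 − 580·610 − 570·113 = 0 → M_B = 244700 N·mm.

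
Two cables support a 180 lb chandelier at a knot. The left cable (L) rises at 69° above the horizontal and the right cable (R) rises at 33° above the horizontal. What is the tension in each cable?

ΣF_x = 0: −T_L·cos69° + T_R·cos33° = 0 → T_R = 0.427305·T_L.
ΣF_y = 0: T_L·sin69° + T_R·sin33° = 180.
Substitute: T_L·(0.93358 + 0.427305·0.544639) = 180 → T_L = 154.333 ≈ 154.3 lb.
Then T_R = 0.427305 × 154.333 = 65.95 lb.

T_L = 154.3 lb, T_R = 65.95 lb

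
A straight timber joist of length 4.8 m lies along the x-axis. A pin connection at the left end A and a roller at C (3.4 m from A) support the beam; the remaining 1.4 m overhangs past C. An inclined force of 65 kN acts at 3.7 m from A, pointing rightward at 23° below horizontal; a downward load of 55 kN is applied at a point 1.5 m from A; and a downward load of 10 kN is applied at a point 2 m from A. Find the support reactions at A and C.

Moments about A: C_y·3.4 − 65·sin23°·3.7 − 55·1.5 − 10·2 = 0 → C_y = 196.471/3.4 = 57.7856 ≈ 57.79 kN.
ΣF_y = 0: A_y + 57.7856 − 65·sin23° − 55 − 10 = 0 → A_y = 32.61 kN.
ΣF_x = 0: A_x + 65·cos23° = 0 → A_x = -59.83 kN.

A_x = -59.83 kN, A_y = 32.61 kN, C_y = 57.79 kN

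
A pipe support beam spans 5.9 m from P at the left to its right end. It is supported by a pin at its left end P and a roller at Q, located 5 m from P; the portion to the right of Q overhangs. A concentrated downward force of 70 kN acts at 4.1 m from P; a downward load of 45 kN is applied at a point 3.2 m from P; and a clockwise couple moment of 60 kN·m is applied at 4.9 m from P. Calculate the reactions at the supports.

Taking moments about P: Q_y·5 − 70·4.1 − 45·3.2 − 60 = 0 → Q_y = 491/5 = 98.20 kN.
ΣF_y = 0: P_y + 98.2 − 70 − 45 = 0 → P_y = 16.80 kN.
ΣF_x = 0: no horizontal applied forces, so P_x = 0.

P_x = 0, P_y = 16.80 kN, Q_y = 98.20 kN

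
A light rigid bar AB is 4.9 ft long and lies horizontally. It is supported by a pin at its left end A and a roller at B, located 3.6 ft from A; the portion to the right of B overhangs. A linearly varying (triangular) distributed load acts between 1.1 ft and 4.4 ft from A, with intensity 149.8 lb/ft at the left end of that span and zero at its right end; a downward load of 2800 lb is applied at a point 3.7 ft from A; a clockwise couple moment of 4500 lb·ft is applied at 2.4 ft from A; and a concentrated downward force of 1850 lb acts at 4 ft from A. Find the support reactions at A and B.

A_x = 0, A_y = -1437 lb, B_y = 6334 lb

Resultant of the triangular load: ½ × 149.8 × 3.3 = 247.17 lb, acting at 2.2 ft from A (one-third of the span from the peak).
Moments about A: B_y·3.6 − (½·149.8·3.3)·2.2 − 2800·3.7 − 4500 − 1850·4 = 0 → B_y = 22803.774/3.6 = 6334.38 ≈ 6334 lb.
ΣF_y = 0: A_y + 6334.38 − ½·149.8·3.3 − 2800 − 1850 = 0 → A_y = -1437 lb.
ΣF_x = 0: no horizontal applied forces, so A_x = 0.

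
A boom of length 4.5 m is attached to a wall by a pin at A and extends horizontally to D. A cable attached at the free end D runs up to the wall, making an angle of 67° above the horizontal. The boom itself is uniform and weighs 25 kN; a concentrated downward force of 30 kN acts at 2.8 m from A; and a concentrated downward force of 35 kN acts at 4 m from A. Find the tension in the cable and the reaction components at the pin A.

T = 67.66 kN, A_x = 26.44 kN, A_y = 27.72 kN

ΣM about A: T·sin67°·4.5 − 25·2.25 − 30·2.8 − 35·4 = 0 → T = 280.25/(4.5·0.920505) = 67.6561 ≈ 67.66 kN.
ΣF_x = 0: A_x − T·cos67° = 0 → A_x = 67.6561 × 0.390731 = 26.44 kN.
ΣF_y = 0: A_y + T·sin67° − 25 − 30 − 35 = 0 → A_y = 90 − 67.6561 × 0.920505 = 27.72 kN.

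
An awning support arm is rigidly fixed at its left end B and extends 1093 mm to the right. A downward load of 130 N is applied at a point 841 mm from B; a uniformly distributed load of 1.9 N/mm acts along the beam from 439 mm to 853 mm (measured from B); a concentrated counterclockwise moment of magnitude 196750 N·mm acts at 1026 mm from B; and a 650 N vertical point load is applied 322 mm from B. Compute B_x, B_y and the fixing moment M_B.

Resultant of the distributed load: 1.9 × 414 = 786.6 N at 646 mm from B.
ΣF_x = 0: B_x = 0.
ΣF_y = 0: B_y − 130 − 1.9·414 − 650 = 0 → B_y = 1567 N.
ΣM about B: M_B − 130·841 − (1.9·414)·646 + 196750 − 650·322 = 0 → M_B = 630000 N·mm.

B_x = 0, B_y = 1567 N, M_B = 630000 N·mm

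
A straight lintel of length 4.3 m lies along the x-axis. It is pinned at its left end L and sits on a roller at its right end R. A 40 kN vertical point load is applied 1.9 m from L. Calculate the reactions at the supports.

L_x = 0, L_y = 22.33 kN, R_y = 17.67 kN

ΣM about L: R_y·4.3 − 40·1.9 = 0 → R_y = 76/4.3 = 17.6744 ≈ 17.67 kN.
ΣF_y = 0: L_y + 17.6744 − 40 = 0 → L_y = 22.33 kN.
ΣF_x = 0: no horizontal applied forces, so L_x = 0.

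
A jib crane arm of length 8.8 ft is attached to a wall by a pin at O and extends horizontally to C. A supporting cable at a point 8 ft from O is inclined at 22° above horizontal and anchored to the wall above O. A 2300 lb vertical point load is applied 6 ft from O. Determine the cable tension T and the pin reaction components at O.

T = 4605 lb, O_x = 4270 lb, O_y = 575.0 lb

ΣM about O: T·sin22°·8 − 2300·6 = 0 → T = 13800/(8·0.374607) = 4604.83 ≈ 4605 lb.
ΣF_x = 0: O_x − T·cos22° = 0 → O_x = 4604.83 × 0.927184 = 4270 lb.
ΣF_y = 0: O_y + T·sin22° − 2300 = 0 → O_y = 2300 − 4604.83 × 0.374607 = 575.0 lb.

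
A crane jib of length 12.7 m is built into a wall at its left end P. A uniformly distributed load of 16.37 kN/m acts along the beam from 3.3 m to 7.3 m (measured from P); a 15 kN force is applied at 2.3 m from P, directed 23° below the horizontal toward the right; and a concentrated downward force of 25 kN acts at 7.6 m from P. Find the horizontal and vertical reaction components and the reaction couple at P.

P_x = -13.81 kN, P_y = 96.34 kN, M_P = 550.5 kN·m

Resultant of the distributed load: 16.37 × 4 = 65.48 kN at 5.3 m from P.
ΣF_x = 0: P_x + 15·cos23° = 0 → P_x = -13.81 kN.
ΣF_y = 0: P_y − 16.37·4 − 15·sin23° − 25 = 0 → P_y = 96.34 kN.
ΣM about P: M_P − (16.37·4)·5.3 − 15·sin23°·2.3 − 25·7.6 = 0 → M_P = 550.5 kN·m.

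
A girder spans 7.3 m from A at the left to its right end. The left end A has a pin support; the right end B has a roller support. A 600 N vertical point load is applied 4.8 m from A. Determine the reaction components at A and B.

A_x = 0, A_y = 205.5 N, B_y = 394.5 N

ΣM about A: B_y·7.3 − 600·4.8 = 0 → B_y = 2880/7.3 = 394.521 ≈ 394.5 N.
ΣF_y = 0: A_y + 394.521 − 600 = 0 → A_y = 205.5 N.
ΣF_x = 0: no horizontal applied forces, so A_x = 0.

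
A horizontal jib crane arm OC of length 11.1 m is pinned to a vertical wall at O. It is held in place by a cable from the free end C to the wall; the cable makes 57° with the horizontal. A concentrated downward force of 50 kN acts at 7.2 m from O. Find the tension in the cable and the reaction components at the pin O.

T = 38.67 kN, O_x = 21.06 kN, O_y = 17.57 kN

ΣM about O: T·sin57°·11.1 − 50·7.2 = 0 → T = 360/(11.1·0.838671) = 38.6712 ≈ 38.67 kN.
ΣF_x = 0: O_x − T·cos57° = 0 → O_x = 38.6712 × 0.544639 = 21.06 kN.
ΣF_y = 0: O_y + T·sin57° − 50 = 0 → O_y = 50 − 38.6712 × 0.838671 = 17.57 kN.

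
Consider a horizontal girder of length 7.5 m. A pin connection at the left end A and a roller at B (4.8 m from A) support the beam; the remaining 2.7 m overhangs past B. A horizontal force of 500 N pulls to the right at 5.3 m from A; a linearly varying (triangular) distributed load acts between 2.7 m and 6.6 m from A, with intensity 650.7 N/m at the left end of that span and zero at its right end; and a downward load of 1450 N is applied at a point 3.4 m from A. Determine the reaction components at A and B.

Resultant of the triangular load: ½ × 650.7 × 3.9 = 1268.865 N, acting at 4 m from A (one-third of the span from the peak).
Moments about A: B_y·4.8 − (½·650.7·3.9)·4 − 1450·3.4 = 0 → B_y = 10005.46/4.8 = 2084.47 ≈ 2084 N.
ΣF_y = 0: A_y + 2084.47 − ½·650.7·3.9 − 1450 = 0 → A_y = 634.4 N.
ΣF_x = 0: A_x + 500 = 0 → A_x = -500.0 N.

A_x = -500.0 N, A_y = 634.4 N, B_y = 2084 N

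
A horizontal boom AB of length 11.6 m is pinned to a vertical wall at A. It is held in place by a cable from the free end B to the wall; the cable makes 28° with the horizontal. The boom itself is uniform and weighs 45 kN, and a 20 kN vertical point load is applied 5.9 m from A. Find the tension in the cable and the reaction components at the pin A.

T = 69.59 kN, A_x = 61.45 kN, A_y = 32.33 kN

ΣM about A: T·sin28°·11.6 − 45·5.8 − 20·5.9 = 0 → T = 379/(11.6·0.469472) = 69.594 ≈ 69.59 kN.
ΣF_x = 0: A_x − T·cos28° = 0 → A_x = 69.594 × 0.882948 = 61.45 kN.
ΣF_y = 0: A_y + T·sin28° − 45 − 20 = 0 → A_y = 65 − 69.594 × 0.469472 = 32.33 kN.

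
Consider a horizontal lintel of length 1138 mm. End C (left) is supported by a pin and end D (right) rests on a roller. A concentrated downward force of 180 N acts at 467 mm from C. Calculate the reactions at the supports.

Moments about C: D_y·1138 − 180·467 = 0 → D_y = 84060/1138 = 73.8664 ≈ 73.87 N.
ΣF_y = 0: C_y + 73.8664 − 180 = 0 → C_y = 106.1 N.
ΣF_x = 0: no horizontal applied forces, so C_x = 0.

C_x = 0, C_y = 106.1 N, D_y = 73.87 N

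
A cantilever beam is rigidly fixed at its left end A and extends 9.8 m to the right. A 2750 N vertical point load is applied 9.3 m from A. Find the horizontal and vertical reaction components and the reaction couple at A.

ΣF_x = 0: A_x = 0.
ΣF_y = 0: A_y − 2750 = 0 → A_y = 2750 N.
ΣM about A: M_A − 2750·9.3 = 0 → M_A = 25580 N·m.

A_x = 0, A_y = 2750 N, M_A = 25580 N·m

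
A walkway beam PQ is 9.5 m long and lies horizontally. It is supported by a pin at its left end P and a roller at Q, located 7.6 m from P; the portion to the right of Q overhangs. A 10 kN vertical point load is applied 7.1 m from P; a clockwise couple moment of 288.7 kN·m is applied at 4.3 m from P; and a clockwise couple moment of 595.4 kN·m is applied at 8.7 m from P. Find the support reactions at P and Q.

ΣM about P: Q_y·7.6 − 10·7.1 − 288.7 − 595.4 = 0 → Q_y = 955.1/7.6 = 125.671 ≈ 125.7 kN.
ΣF_y = 0: P_y + 125.671 − 10 = 0 → P_y = -115.7 kN.
ΣF_x = 0: no horizontal applied forces, so P_x = 0.

P_x = 0, P_y = -115.7 kN, Q_y = 125.7 kN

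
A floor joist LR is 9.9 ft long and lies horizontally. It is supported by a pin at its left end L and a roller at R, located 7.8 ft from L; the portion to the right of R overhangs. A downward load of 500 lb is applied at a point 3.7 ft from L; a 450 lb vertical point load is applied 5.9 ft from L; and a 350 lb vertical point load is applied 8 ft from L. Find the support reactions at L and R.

Moments about L: R_y·7.8 − 500·3.7 − 450·5.9 − 350·8 = 0 → R_y = 7305/7.8 = 936.538 ≈ 936.5 lb.
ΣF_y = 0: L_y + 936.538 − 500 − 450 − 350 = 0 → L_y = 363.5 lb.
ΣF_x = 0: no horizontal applied forces, so L_x = 0.

L_x = 0, L_y = 363.5 lb, R_y = 936.5 lb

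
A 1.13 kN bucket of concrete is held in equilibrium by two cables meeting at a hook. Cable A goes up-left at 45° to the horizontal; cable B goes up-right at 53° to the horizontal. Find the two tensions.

T_A = 0.6867 kN, T_B = 0.8069 kN

ΣF_x = 0: −T_A·cos45° + T_B·cos53° = 0 → T_B = 1.17496·T_A.
ΣF_y = 0: T_A·sin45° + T_B·sin53° = 1.13.
Substitute: T_A·(0.707107 + 1.17496·0.798636) = 1.13 → T_A = 0.686733 ≈ 0.6867 kN.
Then T_B = 1.17496 × 0.686733 = 0.8069 kN.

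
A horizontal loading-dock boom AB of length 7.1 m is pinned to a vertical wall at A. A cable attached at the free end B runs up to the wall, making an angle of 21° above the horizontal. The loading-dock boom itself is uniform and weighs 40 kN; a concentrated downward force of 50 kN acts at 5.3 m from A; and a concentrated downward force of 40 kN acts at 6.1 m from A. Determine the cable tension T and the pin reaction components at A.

T = 255.9 kN, A_x = 238.9 kN, A_y = 38.31 kN

ΣM about A: T·sin21°·7.1 − 40·3.55 − 50·5.3 − 40·6.1 = 0 → T = 651/(7.1·0.358368) = 255.855 ≈ 255.9 kN.
ΣF_x = 0: A_x − T·cos21° = 0 → A_x = 255.855 × 0.93358 = 238.9 kN.
ΣF_y = 0: A_y + T·sin21° − 40 − 50 − 40 = 0 → A_y = 130 − 255.855 × 0.358368 = 38.31 kN.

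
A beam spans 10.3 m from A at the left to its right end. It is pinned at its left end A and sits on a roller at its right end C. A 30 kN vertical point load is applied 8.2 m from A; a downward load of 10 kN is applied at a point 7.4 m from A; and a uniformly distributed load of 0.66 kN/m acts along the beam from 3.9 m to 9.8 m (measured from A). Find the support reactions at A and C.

A_x = 0, A_y = 10.24 kN, C_y = 33.66 kN

Resultant of the distributed load: 0.66 × 5.9 = 3.894 kN at 6.85 m from A.
ΣM about A: C_y·10.3 − 30·8.2 − 10·7.4 − (0.66·5.9)·6.85 = 0 → C_y = 346.6739/10.3 = 33.6577 ≈ 33.66 kN.
ΣF_y = 0: A_y + 33.6577 − 30 − 10 − 0.66·5.9 = 0 → A_y = 10.24 kN.
ΣF_x = 0: no horizontal applied forces, so A_x = 0.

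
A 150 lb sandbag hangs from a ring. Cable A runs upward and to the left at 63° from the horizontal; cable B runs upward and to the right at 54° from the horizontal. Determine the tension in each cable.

T_A = 98.95 lb, T_B = 76.43 lb

ΣF_x = 0: −T_A·cos63° + T_B·cos54° = 0 → T_B = 0.772375·T_A.
ΣF_y = 0: T_A·sin63° + T_B·sin54° = 150.
Substitute: T_A·(0.891007 + 0.772375·0.809017) = 150 → T_A = 98.953 ≈ 98.95 lb.
Then T_B = 0.772375 × 98.953 = 76.43 lb.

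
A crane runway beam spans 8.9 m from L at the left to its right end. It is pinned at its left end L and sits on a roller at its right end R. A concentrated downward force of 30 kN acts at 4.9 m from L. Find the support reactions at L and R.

Moments about L: R_y·8.9 − 30·4.9 = 0 → R_y = 147/8.9 = 16.5169 ≈ 16.52 kN.
ΣF_y = 0: L_y + 16.5169 − 30 = 0 → L_y = 13.48 kN.
ΣF_x = 0: no horizontal applied forces, so L_x = 0.

L_x = 0, L_y = 13.48 kN, R_y = 16.52 kN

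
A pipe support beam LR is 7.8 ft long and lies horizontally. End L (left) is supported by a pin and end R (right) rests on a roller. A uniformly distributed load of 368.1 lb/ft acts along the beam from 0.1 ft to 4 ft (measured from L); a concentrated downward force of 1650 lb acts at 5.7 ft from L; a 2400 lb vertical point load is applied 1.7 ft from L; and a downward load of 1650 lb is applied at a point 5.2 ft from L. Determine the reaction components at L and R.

Resultant of the distributed load: 368.1 × 3.9 = 1435.59 lb at 2.05 ft from L.
Taking moments about L: R_y·7.8 − (368.1·3.9)·2.05 − 1650·5.7 − 2400·1.7 − 1650·5.2 = 0 → R_y = 25007.9595/7.8 = 3206.15 ≈ 3206 lb.
ΣF_y = 0: L_y + 3206.15 − 368.1·3.9 − 1650 − 2400 − 1650 = 0 → L_y = 3929 lb.
ΣF_x = 0: no horizontal applied forces, so L_x = 0.

L_x = 0, L_y = 3929 lb, R_y = 3206 lb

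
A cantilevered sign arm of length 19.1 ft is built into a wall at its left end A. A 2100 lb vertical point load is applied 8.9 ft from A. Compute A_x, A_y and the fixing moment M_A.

ΣF_x = 0: A_x = 0.
ΣF_y = 0: A_y − 2100 = 0 → A_y = 2100 lb.
ΣM about A: M_A − 2100·8.9 = 0 → M_A = 18690 lb·ft.

A_x = 0, A_y = 2100 lb, M_A = 18690 lb·ft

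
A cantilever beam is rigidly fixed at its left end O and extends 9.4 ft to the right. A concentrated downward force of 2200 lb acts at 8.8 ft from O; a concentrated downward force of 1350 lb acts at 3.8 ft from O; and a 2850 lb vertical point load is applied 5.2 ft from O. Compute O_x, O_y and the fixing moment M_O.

O_x = 0, O_y = 6400 lb, M_O = 39310 lb·ft

ΣF_x = 0: O_x = 0.
ΣF_y = 0: O_y − 2200 − 1350 − 2850 = 0 → O_y = 6400 lb.
ΣM about O: M_O − 2200·8.8 − 1350·3.8 − 2850·5.2 = 0 → M_O = 39310 lb·ft.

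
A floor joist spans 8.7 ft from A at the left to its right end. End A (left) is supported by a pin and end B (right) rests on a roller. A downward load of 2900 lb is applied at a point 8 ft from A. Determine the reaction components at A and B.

A_x = 0, A_y = 233.3 lb, B_y = 2667 lb

Taking moments about A: B_y·8.7 − 2900·8 = 0 → B_y = 23200/8.7 = 2666.67 ≈ 2667 lb.
ΣF_y = 0: A_y + 2666.67 − 2900 = 0 → A_y = 233.3 lb.
ΣF_x = 0: no horizontal applied forces, so A_x = 0.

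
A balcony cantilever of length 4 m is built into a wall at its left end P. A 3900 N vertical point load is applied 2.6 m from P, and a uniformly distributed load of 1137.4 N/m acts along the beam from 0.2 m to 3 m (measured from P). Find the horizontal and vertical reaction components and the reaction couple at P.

Resultant of the distributed load: 1137.4 × 2.8 = 3184.72 N at 1.6 m from P.
ΣF_x = 0: P_x = 0.
ΣF_y = 0: P_y − 3900 − 1137.4·2.8 = 0 → P_y = 7085 N.
ΣM about P: M_P − 3900·2.6 − (1137.4·2.8)·1.6 = 0 → M_P = 15240 N·m.

P_x = 0, P_y = 7085 N, M_P = 15240 N·m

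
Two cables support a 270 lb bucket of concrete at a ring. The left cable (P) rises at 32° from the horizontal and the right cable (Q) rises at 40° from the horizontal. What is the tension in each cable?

ΣF_x = 0: −T_P·cos32° + T_Q·cos40° = 0 → T_Q = 1.10705·T_P.
ΣF_y = 0: T_P·sin32° + T_Q·sin40° = 270.
Substitute: T_P·(0.529919 + 1.10705·0.642788) = 270 → T_P = 217.476 ≈ 217.5 lb.
Then T_Q = 1.10705 × 217.476 = 240.8 lb.

T_P = 217.5 lb, T_Q = 240.8 lb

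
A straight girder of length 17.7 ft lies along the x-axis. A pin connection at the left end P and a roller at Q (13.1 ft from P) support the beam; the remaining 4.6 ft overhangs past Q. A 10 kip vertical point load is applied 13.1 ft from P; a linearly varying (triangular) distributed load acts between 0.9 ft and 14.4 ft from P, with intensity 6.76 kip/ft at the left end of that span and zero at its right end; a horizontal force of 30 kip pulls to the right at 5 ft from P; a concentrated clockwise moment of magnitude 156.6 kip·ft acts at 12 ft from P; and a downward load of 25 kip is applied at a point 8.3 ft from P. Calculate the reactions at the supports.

Resultant of the triangular load: ½ × 6.76 × 13.5 = 45.63 kip, acting at 5.4 ft from P (one-third of the span from the peak).
ΣM about P: Q_y·13.1 − 10·13.1 − (½·6.76·13.5)·5.4 − 156.6 − 25·8.3 = 0 → Q_y = 741.502/13.1 = 56.6032 ≈ 56.60 kip.
ΣF_y = 0: P_y + 56.6032 − 10 − ½·6.76·13.5 − 25 = 0 → P_y = 24.03 kip.
ΣF_x = 0: P_x + 30 = 0 → P_x = -30.00 kip.

P_x = -30.00 kip, P_y = 24.03 kip, Q_y = 56.60 kip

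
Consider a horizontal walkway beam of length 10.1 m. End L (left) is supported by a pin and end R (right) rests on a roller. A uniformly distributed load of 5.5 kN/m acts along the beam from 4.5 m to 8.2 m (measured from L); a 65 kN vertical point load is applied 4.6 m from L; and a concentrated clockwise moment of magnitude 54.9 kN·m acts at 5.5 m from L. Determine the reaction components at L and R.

L_x = 0, L_y = 37.52 kN, R_y = 47.83 kN

Resultant of the distributed load: 5.5 × 3.7 = 20.35 kN at 6.35 m from L.
ΣM about L: R_y·10.1 − (5.5·3.7)·6.35 − 65·4.6 − 54.9 = 0 → R_y = 483.1225/10.1 = 47.8339 ≈ 47.83 kN.
ΣF_y = 0: L_y + 47.8339 − 5.5·3.7 − 65 = 0 → L_y = 37.52 kN.
ΣF_x = 0: no horizontal applied forces, so L_x = 0.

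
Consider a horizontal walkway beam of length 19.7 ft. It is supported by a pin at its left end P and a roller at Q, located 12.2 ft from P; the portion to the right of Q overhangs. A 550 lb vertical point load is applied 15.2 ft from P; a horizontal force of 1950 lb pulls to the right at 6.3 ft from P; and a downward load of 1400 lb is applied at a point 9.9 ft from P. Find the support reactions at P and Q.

P_x = -1950 lb, P_y = 128.7 lb, Q_y = 1821 lb

ΣM about P: Q_y·12.2 − 550·15.2 − 1400·9.9 = 0 → Q_y = 22220/12.2 = 1821.31 ≈ 1821 lb.
ΣF_y = 0: P_y + 1821.31 − 550 − 1400 = 0 → P_y = 128.7 lb.
ΣF_x = 0: P_x + 1950 = 0 → P_x = -1950 lb.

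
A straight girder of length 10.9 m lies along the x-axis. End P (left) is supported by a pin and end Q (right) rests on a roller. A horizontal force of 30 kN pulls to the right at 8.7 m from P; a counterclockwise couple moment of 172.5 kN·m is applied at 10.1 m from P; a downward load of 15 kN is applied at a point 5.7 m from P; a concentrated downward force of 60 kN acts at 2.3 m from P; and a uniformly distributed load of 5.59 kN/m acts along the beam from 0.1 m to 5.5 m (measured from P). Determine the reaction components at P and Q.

Resultant of the distributed load: 5.59 × 5.4 = 30.186 kN at 2.8 m from P.
Taking moments about P: Q_y·10.9 + 172.5 − 15·5.7 − 60·2.3 − (5.59·5.4)·2.8 = 0 → Q_y = 135.5208/10.9 = 12.4331 ≈ 12.43 kN.
ΣF_y = 0: P_y + 12.4331 − 15 − 60 − 5.59·5.4 = 0 → P_y = 92.75 kN.
ΣF_x = 0: P_x + 30 = 0 → P_x = -30.00 kN.

P_x = -30.00 kN, P_y = 92.75 kN, Q_y = 12.43 kN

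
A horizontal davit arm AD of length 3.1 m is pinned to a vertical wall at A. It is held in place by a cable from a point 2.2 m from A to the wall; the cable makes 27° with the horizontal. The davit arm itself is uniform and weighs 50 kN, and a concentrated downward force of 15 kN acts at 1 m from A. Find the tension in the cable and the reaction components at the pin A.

T = 92.61 kN, A_x = 82.52 kN, A_y = 22.95 kN

ΣM about A: T·sin27°·2.2 − 50·1.55 − 15·1 = 0 → T = 92.5/(2.2·0.45399) = 92.6132 ≈ 92.61 kN.
ΣF_x = 0: A_x − T·cos27° = 0 → A_x = 92.6132 × 0.891007 = 82.52 kN.
ΣF_y = 0: A_y + T·sin27° − 50 − 15 = 0 → A_y = 65 − 92.6132 × 0.45399 = 22.95 kN.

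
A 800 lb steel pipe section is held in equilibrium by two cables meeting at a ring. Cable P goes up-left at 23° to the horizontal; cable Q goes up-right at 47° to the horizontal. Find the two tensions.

ΣF_x = 0: −T_P·cos23° + T_Q·cos47° = 0 → T_Q = 1.34972·T_P.
ΣF_y = 0: T_P·sin23° + T_Q·sin47° = 800.
Substitute: T_P·(0.390731 + 1.34972·0.731354) = 800 → T_P = 580.613 ≈ 580.6 lb.
Then T_Q = 1.34972 × 580.613 = 783.7 lb.

T_P = 580.6 lb, T_Q = 783.7 lb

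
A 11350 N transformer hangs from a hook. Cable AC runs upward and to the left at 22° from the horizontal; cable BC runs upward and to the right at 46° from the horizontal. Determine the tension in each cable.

ΣF_x = 0: −T_AC·cos22° + T_BC·cos46° = 0 → T_BC = 1.33473·T_AC.
ΣF_y = 0: T_AC·sin22° + T_BC·sin46° = 11350.
Substitute: T_AC·(0.374607 + 1.33473·0.71934) = 11350 → T_AC = 8503.58 ≈ 8504 N.
Then T_BC = 1.33473 × 8503.58 = 11350 N.

T_AC = 8504 N, T_BC = 11350 N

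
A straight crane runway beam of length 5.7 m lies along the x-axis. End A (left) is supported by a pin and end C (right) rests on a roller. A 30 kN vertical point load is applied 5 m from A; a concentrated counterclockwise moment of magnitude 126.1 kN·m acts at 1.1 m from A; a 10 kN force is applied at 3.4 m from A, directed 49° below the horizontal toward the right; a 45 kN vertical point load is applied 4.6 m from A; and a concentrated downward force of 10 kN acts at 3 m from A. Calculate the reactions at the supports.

A_x = -6.561 kN, A_y = 42.27 kN, C_y = 50.27 kN

Taking moments about A: C_y·5.7 − 30·5 + 126.1 − 10·sin49°·3.4 − 45·4.6 − 10·3 = 0 → C_y = 286.56/5.7 = 50.2737 ≈ 50.27 kN.
ΣF_y = 0: A_y + 50.2737 − 30 − 10·sin49° − 45 − 10 = 0 → A_y = 42.27 kN.
ΣF_x = 0: A_x + 10·cos49° = 0 → A_x = -6.561 kN.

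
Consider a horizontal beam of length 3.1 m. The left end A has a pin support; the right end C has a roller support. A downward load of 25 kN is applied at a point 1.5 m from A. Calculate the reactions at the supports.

ΣM about A: C_y·3.1 − 25·1.5 = 0 → C_y = 37.5/3.1 = 12.0968 ≈ 12.10 kN.
ΣF_y = 0: A_y + 12.0968 − 25 = 0 → A_y = 12.90 kN.
ΣF_x = 0: no horizontal applied forces, so A_x = 0.

A_x = 0, A_y = 12.90 kN, C_y = 12.10 kN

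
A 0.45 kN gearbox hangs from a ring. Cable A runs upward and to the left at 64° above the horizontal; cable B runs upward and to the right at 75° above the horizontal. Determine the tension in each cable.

ΣF_x = 0: −T_A·cos64° + T_B·cos75° = 0 → T_B = 1.69374·T_A.
ΣF_y = 0: T_A·sin64° + T_B·sin75° = 0.45.
Substitute: T_A·(0.898794 + 1.69374·0.965926) = 0.45 → T_A = 0.177527 ≈ 0.1775 kN.
Then T_B = 1.69374 × 0.177527 = 0.3007 kN.

T_A = 0.1775 kN, T_B = 0.3007 kN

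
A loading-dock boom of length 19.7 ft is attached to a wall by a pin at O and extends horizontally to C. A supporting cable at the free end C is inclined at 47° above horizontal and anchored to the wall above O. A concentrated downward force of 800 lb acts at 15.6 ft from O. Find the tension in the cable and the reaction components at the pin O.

ΣM about O: T·sin47°·19.7 − 800·15.6 = 0 → T = 12480/(19.7·0.731354) = 866.205 ≈ 866.2 lb.
ΣF_x = 0: O_x − T·cos47° = 0 → O_x = 866.205 × 0.681998 = 590.8 lb.
ΣF_y = 0: O_y + T·sin47° − 800 = 0 → O_y = 800 − 866.205 × 0.731354 = 166.5 lb.

T = 866.2 lb, O_x = 590.8 lb, O_y = 166.5 lb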